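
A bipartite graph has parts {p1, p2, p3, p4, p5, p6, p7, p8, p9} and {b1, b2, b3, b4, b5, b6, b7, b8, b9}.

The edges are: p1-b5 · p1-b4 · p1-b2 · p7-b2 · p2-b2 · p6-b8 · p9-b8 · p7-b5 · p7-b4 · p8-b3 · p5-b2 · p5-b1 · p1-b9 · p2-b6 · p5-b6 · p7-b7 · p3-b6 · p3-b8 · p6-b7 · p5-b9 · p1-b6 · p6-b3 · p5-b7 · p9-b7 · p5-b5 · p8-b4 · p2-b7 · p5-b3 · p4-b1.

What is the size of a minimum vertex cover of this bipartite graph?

{p1, p2, p3, p4, p5, p6, p7, p8, p9} is a vertex cover of size 9: every edge has an endpoint in this set.
No smaller cover exists because p1–b5, p2–b2, p3–b6, p4–b1, p5–b9, p6–b3, p7–b7, p8–b4, p9–b8 is a matching of size 9, and a cover must include an endpoint of each of these disjoint edges (König's theorem).

9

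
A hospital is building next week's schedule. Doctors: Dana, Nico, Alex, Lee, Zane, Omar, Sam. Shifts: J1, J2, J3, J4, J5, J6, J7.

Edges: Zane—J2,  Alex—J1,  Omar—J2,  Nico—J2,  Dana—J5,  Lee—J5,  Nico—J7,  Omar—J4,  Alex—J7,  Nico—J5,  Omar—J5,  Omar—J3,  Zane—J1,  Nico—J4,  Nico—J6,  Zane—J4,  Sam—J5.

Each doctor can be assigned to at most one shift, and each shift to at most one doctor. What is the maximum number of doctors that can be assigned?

5

One maximum matching: Dana→J5, Nico→J6, Alex→J7, Zane→J1, Omar→J3.
The set {Dana, Lee, Sam} has only 1 neighbour ({J5}), so by Hall's theorem at most 5 of the 7 doctors can be matched.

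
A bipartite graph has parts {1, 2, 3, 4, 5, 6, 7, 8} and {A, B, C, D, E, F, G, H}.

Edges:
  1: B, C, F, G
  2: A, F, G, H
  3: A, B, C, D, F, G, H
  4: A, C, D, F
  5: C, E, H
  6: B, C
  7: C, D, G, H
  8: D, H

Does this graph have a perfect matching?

One maximum matching: 1–B, 2–G, 3–A, 4–F, 5–E, 6–C, 7–H, 8–D.
Every left vertex is matched, so this is a perfect matching.

Yes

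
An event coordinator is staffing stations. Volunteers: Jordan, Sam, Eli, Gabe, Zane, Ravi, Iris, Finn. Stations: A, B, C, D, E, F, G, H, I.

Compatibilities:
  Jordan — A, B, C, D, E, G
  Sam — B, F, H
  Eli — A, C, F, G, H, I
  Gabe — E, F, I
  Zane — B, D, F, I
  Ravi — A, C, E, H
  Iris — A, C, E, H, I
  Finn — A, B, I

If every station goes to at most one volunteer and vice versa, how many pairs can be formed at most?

For example, pair Jordan-G, Sam-F, Eli-H, Gabe-E, Zane-D, Ravi-C, Iris-A, Finn-B.
This saturates every volunteer, so 8 is the maximum.

8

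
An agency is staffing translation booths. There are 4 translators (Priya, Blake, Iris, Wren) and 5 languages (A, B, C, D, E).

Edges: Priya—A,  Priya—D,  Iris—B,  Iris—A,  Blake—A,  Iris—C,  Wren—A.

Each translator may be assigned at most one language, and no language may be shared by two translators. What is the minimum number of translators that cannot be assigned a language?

1

A valid assignment of size 3: Priya→D, Blake→A, Iris→B.
The set {Blake, Wren} has only 1 neighbour ({A}), so by Hall's theorem at most 3 of the 4 translators can be matched.
That matches 3 of the 4, leaving 1 unmatched; no matching can do better.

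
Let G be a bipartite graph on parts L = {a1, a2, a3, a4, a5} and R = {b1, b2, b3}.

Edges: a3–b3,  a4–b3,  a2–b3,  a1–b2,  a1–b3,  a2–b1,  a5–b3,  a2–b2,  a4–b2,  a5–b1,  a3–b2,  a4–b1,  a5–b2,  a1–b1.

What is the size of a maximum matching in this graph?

A valid assignment of size 3: a1→b1, a2→b2, a3→b3.
The set {a1, a2, a3, a4, a5} has only 3 neighbours ({b1, b2, b3}), so by Hall's theorem at most 3 of the 5 left vertices can be matched.

3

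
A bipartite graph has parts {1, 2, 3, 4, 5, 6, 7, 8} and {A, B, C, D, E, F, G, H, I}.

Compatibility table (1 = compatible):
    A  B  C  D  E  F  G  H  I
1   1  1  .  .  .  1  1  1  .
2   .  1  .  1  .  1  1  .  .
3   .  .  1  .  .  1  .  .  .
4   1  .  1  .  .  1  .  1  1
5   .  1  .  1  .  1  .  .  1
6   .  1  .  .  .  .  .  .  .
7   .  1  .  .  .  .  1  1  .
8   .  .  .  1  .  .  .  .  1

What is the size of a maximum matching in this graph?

One maximum matching: 1→A, 2→F, 3→C, 4→H, 5→I, 6→B, 7→G, 8→D.
This saturates every left vertex, so 8 is the maximum.

8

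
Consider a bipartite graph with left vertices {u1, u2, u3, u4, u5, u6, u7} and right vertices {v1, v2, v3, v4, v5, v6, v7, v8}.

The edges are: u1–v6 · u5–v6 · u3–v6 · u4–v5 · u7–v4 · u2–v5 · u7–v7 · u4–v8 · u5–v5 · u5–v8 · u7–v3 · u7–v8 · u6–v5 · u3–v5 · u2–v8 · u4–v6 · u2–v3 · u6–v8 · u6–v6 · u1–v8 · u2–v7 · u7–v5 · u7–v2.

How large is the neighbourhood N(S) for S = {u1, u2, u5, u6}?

5

The union of neighbours of {u1, u2, u5, u6} is {v3, v5, v6, v7, v8}, which has 5 elements.
Since |N(S)| = 5 ≥ |S| = 4, Hall's condition holds for this subset.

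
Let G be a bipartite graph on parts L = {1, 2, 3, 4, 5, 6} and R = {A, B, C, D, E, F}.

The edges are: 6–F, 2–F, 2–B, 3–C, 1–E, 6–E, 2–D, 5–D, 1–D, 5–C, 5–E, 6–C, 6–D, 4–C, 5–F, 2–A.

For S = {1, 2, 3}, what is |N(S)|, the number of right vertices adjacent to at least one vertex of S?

6

The union of neighbours of {1, 2, 3} is {A, B, C, D, E, F}, which has 6 elements.
Since |N(S)| = 6 ≥ |S| = 3, Hall's condition holds for this subset.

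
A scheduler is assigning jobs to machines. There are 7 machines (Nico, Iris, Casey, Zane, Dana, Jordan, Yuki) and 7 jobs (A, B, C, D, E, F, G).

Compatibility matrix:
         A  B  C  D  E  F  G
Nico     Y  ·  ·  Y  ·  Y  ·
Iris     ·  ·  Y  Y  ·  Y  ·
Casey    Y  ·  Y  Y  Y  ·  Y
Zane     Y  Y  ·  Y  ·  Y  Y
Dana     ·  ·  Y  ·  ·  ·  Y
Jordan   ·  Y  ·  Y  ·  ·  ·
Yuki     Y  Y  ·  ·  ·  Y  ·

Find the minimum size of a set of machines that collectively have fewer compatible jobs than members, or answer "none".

A matching saturating every machine exists, for instance Nico→F, Iris→C, Casey→E, Zane→A, Dana→G, Jordan→D, Yuki→B.
By Hall's marriage theorem, this means |N(S)| ≥ |S| for every subset S, so no violating subset exists.

none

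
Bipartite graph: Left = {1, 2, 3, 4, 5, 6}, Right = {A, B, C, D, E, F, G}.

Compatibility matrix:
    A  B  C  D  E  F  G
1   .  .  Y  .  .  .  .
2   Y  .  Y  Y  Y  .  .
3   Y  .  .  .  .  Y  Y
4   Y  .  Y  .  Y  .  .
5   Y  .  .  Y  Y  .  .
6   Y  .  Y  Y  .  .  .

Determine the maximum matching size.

One maximum matching: 1→C, 2→D, 3→F, 4→A, 5→E.
The set {1, 2, 4, 5, 6} has only 4 neighbours ({A, C, D, E}), so by Hall's theorem at most 5 of the 6 left vertices can be matched.

5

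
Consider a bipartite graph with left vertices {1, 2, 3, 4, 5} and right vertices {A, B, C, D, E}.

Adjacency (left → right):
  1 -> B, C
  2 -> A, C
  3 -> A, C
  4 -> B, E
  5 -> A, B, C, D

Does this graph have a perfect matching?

Yes

For example, pair 1–B, 2–A, 3–C, 4–E, 5–D.
Every left vertex is matched, so this is a perfect matching.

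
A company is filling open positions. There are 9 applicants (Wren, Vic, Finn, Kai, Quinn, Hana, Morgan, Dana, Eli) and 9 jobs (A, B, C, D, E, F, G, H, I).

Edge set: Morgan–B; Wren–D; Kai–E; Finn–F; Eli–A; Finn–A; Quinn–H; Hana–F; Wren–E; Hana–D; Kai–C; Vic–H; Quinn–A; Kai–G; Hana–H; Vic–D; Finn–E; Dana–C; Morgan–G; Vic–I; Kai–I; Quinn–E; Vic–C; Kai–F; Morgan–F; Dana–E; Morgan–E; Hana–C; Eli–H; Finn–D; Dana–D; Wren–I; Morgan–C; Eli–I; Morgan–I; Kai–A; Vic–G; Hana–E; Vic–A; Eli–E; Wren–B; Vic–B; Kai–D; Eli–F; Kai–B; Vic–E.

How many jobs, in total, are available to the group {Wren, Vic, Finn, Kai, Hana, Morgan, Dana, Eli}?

The union of neighbours of {Wren, Vic, Finn, Kai, Hana, Morgan, Dana, Eli} is {A, B, C, D, E, F, G, H, I}, which has 9 elements.
Since |N(S)| = 9 ≥ |S| = 8, Hall's condition holds for this subset.

9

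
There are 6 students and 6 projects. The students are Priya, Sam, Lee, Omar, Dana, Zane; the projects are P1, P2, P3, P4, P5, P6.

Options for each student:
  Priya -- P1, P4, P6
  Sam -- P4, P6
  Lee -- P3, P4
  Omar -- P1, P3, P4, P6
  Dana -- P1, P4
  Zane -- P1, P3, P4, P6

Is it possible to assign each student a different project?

The set {Priya, Sam, Lee, Omar, Dana, Zane} has only 4 neighbours ({P1, P3, P4, P6}), so by Hall's theorem at most 4 of the 6 students can be matched.
Hence no matching covers every student.

No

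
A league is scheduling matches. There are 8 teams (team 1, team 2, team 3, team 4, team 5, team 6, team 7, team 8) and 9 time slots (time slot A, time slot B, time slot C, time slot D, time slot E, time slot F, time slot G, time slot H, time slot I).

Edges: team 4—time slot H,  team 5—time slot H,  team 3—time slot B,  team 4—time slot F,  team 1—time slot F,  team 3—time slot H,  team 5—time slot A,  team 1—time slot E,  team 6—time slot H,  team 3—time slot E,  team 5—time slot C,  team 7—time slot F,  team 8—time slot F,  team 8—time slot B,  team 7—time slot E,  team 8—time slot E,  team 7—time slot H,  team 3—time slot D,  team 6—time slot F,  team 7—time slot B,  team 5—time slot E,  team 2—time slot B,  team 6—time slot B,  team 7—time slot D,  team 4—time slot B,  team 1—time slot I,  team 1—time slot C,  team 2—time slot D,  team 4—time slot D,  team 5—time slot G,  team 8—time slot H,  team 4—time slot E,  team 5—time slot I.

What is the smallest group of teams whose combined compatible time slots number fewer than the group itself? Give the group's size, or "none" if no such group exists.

Take S = {team 2, team 3, team 4, team 6, team 7, team 8}. Its neighbourhood is {time slot B, time slot D, time slot E, time slot F, time slot H}, so |N(S)| = 5 < |S| = 6.
Every subset of size less than 6 has at least as many neighbours as members, so 6 is the minimum.

6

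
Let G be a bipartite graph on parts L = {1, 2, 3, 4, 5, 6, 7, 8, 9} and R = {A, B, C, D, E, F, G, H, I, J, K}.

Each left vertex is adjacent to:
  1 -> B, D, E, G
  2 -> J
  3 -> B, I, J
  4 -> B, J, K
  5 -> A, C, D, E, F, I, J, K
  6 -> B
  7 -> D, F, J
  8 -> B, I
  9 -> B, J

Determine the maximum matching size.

7

One maximum matching: 1→E, 2→J, 3→I, 4→K, 5→A, 6→B, 7→D.
The set {2, 3, 6, 8, 9} has only 3 neighbours ({B, I, J}), so by Hall's theorem at most 7 of the 9 left vertices can be matched.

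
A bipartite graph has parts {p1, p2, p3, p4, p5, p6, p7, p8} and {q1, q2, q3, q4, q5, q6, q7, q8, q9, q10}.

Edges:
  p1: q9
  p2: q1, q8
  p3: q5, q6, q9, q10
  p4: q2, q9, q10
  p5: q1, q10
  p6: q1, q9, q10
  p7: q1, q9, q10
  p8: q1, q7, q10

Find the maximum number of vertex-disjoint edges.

One maximum matching: p1-q9, p2-q8, p3-q5, p4-q2, p5-q1, p6-q10, p8-q7.
The set {p1, p5, p6, p7} has only 3 neighbours ({q1, q10, q9}), so by Hall's theorem at most 7 of the 8 left vertices can be matched.

7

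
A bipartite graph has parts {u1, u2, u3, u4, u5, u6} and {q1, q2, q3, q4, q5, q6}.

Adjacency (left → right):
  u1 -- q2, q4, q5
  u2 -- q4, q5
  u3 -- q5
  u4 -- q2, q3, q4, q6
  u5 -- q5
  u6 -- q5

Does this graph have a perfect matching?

No

The set {u3, u5, u6} has only 1 neighbour ({q5}), so by Hall's theorem at most 4 of the 6 left vertices can be matched.
Hence no matching covers every left vertex.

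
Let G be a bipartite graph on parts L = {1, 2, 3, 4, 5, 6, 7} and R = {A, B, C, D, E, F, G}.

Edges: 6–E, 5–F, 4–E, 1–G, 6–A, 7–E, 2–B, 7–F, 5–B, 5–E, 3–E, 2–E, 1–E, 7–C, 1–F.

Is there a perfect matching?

No

The set {3, 4} has only 1 neighbour ({E}), so by Hall's theorem at most 6 of the 7 left vertices can be matched.
Hence no matching covers every left vertex.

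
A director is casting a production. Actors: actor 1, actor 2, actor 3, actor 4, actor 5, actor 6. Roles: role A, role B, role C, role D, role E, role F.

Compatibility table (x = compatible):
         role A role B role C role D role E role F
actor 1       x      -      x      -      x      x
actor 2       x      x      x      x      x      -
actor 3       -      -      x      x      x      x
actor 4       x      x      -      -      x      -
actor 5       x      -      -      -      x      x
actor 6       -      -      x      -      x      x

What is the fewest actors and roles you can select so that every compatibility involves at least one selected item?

A maximum matching has 6 edges (e.g. actor 1–role A, actor 2–role C, actor 3–role D, actor 4–role B, actor 5–role E, actor 6–role F).
By König's theorem the minimum vertex cover has the same size. One such cover is {actor 1, actor 2, actor 3, actor 4, actor 5, actor 6}.

6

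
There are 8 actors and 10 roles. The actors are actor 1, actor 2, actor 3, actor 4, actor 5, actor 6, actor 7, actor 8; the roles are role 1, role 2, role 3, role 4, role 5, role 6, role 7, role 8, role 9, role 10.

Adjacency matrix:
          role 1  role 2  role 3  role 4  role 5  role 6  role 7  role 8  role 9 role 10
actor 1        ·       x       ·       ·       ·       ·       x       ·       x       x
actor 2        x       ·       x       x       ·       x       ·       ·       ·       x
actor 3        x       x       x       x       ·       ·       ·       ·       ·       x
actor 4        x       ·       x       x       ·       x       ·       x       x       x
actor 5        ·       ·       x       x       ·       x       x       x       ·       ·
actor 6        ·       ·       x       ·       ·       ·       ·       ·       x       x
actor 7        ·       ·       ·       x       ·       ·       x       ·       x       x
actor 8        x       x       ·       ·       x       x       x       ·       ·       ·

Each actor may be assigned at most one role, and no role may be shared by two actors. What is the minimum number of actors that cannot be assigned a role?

A valid assignment of size 8: actor 1–role 2, actor 2–role 6, actor 3–role 1, actor 4–role 9, actor 5–role 8, actor 6–role 3, actor 7–role 10, actor 8–role 7.
All 8 actors are matched, so no larger matching exists.
That matches 8 of the 8, leaving 0 unmatched; no matching can do better.

0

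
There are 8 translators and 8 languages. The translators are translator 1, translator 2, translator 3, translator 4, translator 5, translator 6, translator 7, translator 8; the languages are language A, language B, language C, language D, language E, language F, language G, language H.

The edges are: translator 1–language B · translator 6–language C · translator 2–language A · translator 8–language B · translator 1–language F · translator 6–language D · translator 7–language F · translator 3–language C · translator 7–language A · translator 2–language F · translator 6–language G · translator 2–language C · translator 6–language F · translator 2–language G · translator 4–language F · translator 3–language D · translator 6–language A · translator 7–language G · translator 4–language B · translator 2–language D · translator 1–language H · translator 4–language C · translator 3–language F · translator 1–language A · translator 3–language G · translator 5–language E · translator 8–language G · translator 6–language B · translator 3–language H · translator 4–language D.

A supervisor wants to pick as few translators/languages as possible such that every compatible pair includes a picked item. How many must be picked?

The 8 edges translator 1–language H, translator 2–language G, translator 3–language C, translator 4–language D, translator 5–language E, translator 6–language F, translator 7–language A, translator 8–language B form a matching, so any vertex cover needs at least 8 vertices (one per matched edge).
Conversely {translator 1, translator 2, translator 3, translator 4, translator 5, translator 6, translator 7, translator 8} meets every edge and has exactly 8 vertices, so 8 is optimal.

8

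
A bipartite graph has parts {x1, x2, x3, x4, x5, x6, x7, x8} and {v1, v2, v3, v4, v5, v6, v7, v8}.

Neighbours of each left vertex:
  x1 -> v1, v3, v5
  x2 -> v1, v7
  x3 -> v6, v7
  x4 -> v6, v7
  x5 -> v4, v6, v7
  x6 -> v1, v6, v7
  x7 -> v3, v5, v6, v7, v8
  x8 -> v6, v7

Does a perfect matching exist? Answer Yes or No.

No

The set {x2, x3, x4, x6, x8} has only 3 neighbours ({v1, v6, v7}), so by Hall's theorem at most 6 of the 8 left vertices can be matched.
Hence no matching covers every left vertex.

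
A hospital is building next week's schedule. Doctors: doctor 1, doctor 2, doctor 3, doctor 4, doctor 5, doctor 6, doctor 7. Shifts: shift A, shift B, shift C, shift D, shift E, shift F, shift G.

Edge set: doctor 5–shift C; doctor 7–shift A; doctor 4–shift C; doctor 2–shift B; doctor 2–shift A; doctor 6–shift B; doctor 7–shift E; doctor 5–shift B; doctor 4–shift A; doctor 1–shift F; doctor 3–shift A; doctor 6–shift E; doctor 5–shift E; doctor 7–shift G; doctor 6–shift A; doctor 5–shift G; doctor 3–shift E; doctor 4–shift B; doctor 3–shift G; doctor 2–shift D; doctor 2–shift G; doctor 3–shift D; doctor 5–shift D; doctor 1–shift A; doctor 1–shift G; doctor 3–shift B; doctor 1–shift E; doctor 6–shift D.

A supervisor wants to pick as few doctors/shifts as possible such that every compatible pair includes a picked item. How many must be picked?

A maximum matching has 7 edges (e.g. doctor 1–shift F, doctor 2–shift B, doctor 3–shift A, doctor 4–shift C, doctor 5–shift D, doctor 6–shift E, doctor 7–shift G).
By König's theorem the minimum vertex cover has the same size. One such cover is {doctor 1, doctor 2, doctor 3, doctor 4, doctor 5, doctor 6, doctor 7}.

7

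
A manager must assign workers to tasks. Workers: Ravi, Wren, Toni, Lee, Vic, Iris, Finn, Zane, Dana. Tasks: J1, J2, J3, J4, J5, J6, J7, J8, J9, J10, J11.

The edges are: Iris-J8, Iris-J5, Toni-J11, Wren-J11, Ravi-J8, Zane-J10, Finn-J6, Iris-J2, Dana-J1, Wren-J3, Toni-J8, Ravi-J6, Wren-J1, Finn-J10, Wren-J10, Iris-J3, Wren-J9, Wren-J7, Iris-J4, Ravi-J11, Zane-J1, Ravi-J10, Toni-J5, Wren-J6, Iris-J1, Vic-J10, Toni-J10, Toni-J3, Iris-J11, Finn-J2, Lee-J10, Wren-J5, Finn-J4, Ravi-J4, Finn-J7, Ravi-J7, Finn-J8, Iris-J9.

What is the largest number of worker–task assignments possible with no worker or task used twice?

7

A valid assignment of size 7: Ravi-J7, Wren-J9, Toni-J3, Lee-J10, Iris-J2, Finn-J6, Zane-J1.
The set {Lee, Vic, Zane, Dana} has only 2 neighbours ({J1, J10}), so by Hall's theorem at most 7 of the 9 workers can be matched.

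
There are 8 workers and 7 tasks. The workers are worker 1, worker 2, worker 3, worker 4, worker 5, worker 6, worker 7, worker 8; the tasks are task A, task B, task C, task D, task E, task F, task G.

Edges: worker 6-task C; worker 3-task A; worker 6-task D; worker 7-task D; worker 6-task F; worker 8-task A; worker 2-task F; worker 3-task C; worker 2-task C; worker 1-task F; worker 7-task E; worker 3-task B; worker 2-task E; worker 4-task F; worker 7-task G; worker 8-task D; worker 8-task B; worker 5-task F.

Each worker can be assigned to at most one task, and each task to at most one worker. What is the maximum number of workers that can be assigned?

A valid assignment of size 6: worker 1→task F, worker 2→task E, worker 3→task A, worker 6→task C, worker 7→task G, worker 8→task D.
The set {worker 1, worker 4, worker 5} has only 1 neighbour ({task F}), so by Hall's theorem at most 6 of the 8 workers can be matched.

6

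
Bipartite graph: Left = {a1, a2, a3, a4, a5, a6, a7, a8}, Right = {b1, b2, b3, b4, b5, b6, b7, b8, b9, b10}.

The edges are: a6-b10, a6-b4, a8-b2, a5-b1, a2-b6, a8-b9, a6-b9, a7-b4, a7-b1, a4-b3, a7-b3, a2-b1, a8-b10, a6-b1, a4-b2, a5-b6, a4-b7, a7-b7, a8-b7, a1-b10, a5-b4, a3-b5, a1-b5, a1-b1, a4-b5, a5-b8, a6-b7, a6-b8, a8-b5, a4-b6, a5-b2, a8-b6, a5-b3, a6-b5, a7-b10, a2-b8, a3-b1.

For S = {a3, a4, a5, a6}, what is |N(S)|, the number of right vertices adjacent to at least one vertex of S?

The union of neighbours of {a3, a4, a5, a6} is {b1, b2, b3, b4, b5, b6, b7, b8, b9, b10}, which has 10 elements.
Since |N(S)| = 10 ≥ |S| = 4, Hall's condition holds for this subset.

10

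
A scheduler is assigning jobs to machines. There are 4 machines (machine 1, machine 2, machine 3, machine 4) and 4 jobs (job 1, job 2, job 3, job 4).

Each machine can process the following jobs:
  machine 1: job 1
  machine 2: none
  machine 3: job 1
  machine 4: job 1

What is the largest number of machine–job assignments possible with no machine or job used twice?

A valid assignment of size 1: machine 1–job 1.
The set {machine 1, machine 2, machine 3, machine 4} has only 1 neighbour ({job 1}), so by Hall's theorem at most 1 of the 4 machines can be matched.

1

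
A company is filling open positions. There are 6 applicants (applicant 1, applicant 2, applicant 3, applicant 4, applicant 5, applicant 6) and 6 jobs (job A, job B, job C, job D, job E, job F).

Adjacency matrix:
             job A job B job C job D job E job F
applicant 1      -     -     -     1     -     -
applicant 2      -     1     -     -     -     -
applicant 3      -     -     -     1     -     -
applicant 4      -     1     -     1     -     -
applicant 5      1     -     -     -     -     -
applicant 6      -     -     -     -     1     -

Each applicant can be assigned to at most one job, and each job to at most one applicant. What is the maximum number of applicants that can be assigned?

4

A valid assignment of size 4: applicant 1→job D, applicant 2→job B, applicant 5→job A, applicant 6→job E.
The set {applicant 1, applicant 2, applicant 3, applicant 4} has only 2 neighbours ({job B, job D}), so by Hall's theorem at most 4 of the 6 applicants can be matched.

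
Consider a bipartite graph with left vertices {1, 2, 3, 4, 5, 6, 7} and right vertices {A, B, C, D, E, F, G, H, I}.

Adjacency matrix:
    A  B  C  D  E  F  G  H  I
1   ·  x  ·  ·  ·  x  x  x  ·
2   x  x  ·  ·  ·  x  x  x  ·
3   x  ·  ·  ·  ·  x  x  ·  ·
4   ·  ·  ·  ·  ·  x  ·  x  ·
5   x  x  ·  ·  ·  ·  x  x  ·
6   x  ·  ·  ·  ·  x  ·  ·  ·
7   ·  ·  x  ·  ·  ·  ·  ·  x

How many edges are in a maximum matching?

A valid assignment of size 6: 1→F, 2→A, 3→G, 4→H, 5→B, 7→C.
The set {1, 2, 3, 4, 5, 6} has only 5 neighbours ({A, B, F, G, H}), so by Hall's theorem at most 6 of the 7 left vertices can be matched.

6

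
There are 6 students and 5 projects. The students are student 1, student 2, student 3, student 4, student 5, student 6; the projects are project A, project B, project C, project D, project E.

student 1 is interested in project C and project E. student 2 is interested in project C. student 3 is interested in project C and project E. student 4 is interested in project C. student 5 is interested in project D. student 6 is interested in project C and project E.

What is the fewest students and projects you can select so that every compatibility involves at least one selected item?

3

The 3 edges student 1–project E, student 2–project C, student 5–project D form a matching, so any vertex cover needs at least 3 vertices (one per matched edge).
Conversely {student 5, project C, project E} meets every edge and has exactly 3 vertices, so 3 is optimal.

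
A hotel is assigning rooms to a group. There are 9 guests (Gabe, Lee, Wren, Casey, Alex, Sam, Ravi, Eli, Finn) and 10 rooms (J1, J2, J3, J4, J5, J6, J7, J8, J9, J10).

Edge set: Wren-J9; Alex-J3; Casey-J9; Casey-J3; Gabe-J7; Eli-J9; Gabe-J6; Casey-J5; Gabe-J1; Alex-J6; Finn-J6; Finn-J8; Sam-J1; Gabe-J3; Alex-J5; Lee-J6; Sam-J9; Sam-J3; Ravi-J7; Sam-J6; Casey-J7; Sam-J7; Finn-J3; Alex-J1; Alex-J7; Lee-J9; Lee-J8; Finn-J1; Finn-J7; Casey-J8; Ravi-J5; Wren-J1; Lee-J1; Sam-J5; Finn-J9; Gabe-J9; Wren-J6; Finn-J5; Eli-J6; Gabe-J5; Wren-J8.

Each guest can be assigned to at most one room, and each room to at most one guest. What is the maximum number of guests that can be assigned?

For example, pair Gabe-J5, Lee-J1, Wren-J8, Casey-J3, Alex-J6, Sam-J9, Ravi-J7.
The set {Gabe, Lee, Wren, Casey, Alex, Sam, Ravi, Eli, Finn} has only 7 neighbours ({J1, J3, J5, J6, J7, J8, J9}), so by Hall's theorem at most 7 of the 9 guests can be matched.

7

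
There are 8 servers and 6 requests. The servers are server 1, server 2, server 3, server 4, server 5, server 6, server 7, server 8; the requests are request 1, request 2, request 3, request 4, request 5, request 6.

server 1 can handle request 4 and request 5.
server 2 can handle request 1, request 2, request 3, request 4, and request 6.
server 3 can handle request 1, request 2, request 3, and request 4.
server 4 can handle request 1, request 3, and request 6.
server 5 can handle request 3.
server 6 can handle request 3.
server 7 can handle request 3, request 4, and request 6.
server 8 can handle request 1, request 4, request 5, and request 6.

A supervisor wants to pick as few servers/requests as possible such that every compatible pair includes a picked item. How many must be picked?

6

{request 1, request 2, request 3, request 4, request 5, request 6} is a vertex cover of size 6: every edge has an endpoint in this set.
No smaller cover exists because server 1–request 5, server 2–request 4, server 3–request 2, server 4–request 1, server 5–request 3, server 7–request 6 is a matching of size 6, and a cover must include an endpoint of each of these disjoint edges (König's theorem).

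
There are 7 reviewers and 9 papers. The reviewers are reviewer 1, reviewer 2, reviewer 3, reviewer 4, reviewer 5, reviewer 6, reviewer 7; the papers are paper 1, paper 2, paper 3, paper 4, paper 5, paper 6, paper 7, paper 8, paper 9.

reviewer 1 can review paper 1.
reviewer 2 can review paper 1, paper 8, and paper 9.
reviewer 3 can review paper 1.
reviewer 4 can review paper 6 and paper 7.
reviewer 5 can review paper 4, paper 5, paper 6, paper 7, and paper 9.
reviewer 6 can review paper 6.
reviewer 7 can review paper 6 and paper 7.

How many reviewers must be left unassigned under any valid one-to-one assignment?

2

A valid assignment of size 5: reviewer 1-paper 1, reviewer 2-paper 8, reviewer 4-paper 7, reviewer 5-paper 5, reviewer 6-paper 6.
The set {reviewer 1, reviewer 3, reviewer 4, reviewer 6, reviewer 7} has only 3 neighbours ({paper 1, paper 6, paper 7}), so by Hall's theorem at most 5 of the 7 reviewers can be matched.
That matches 5 of the 7, leaving 2 unmatched; no matching can do better.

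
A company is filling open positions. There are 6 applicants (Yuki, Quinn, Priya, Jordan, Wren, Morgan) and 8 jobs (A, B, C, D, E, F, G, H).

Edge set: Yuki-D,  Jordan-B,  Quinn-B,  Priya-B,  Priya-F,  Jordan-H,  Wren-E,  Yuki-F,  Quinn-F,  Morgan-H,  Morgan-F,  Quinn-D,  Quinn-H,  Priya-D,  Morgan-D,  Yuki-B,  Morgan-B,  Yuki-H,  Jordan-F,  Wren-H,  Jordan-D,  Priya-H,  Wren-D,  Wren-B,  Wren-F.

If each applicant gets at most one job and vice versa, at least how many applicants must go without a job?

For example, pair Yuki-H, Quinn-D, Priya-F, Jordan-B, Wren-E.
The set {Yuki, Quinn, Priya, Jordan, Morgan} has only 4 neighbours ({B, D, F, H}), so by Hall's theorem at most 5 of the 6 applicants can be matched.
That matches 5 of the 6, leaving 1 unmatched; no matching can do better.

1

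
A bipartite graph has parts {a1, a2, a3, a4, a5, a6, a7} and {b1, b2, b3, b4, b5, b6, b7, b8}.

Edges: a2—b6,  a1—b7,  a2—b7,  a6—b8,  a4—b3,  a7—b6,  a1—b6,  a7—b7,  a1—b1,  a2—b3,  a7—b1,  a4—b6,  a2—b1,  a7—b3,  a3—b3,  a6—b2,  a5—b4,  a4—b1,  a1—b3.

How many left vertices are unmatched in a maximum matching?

For example, pair a1–b1, a2–b7, a3–b3, a4–b6, a5–b4, a6–b8.
The set {a1, a2, a3, a4, a7} has only 4 neighbours ({b1, b3, b6, b7}), so by Hall's theorem at most 6 of the 7 left vertices can be matched.
That matches 6 of the 7, leaving 1 unmatched; no matching can do better.

1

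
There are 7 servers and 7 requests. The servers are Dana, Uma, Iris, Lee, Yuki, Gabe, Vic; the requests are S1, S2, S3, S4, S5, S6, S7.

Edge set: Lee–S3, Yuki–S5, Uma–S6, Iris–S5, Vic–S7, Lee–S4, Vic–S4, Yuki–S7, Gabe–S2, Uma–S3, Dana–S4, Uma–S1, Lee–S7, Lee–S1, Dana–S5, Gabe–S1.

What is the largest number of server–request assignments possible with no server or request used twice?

A valid assignment of size 6: Dana→S4, Uma→S6, Iris→S5, Lee→S3, Yuki→S7, Gabe→S2.
The set {Dana, Iris, Yuki, Vic} has only 3 neighbours ({S4, S5, S7}), so by Hall's theorem at most 6 of the 7 servers can be matched.

6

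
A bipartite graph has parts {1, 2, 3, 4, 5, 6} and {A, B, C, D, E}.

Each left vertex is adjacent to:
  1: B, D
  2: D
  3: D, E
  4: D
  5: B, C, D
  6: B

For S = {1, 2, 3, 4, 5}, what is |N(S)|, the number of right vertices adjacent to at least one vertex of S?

The union of neighbours of {1, 2, 3, 4, 5} is {B, C, D, E}, which has 4 elements.
Since |N(S)| = 4 < |S| = 5, Hall's condition fails for this subset.

4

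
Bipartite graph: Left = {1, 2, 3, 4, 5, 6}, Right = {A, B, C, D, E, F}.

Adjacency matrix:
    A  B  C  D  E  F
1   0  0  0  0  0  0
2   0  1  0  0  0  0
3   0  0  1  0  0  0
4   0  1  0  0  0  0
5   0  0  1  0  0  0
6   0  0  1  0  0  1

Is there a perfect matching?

No

The set {1, 2, 3, 4, 5} has only 2 neighbours ({B, C}), so by Hall's theorem at most 3 of the 6 left vertices can be matched.
Hence no matching covers every left vertex.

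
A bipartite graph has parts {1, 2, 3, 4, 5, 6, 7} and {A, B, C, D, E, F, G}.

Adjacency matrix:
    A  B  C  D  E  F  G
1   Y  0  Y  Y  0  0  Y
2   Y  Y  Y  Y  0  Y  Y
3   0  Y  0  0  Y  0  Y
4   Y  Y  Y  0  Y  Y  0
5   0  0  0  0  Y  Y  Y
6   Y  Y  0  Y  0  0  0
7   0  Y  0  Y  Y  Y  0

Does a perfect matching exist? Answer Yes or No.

A valid assignment of size 7: 1–C, 2–A, 3–E, 4–F, 5–G, 6–D, 7–B.
All 7 left vertices are covered.

Yes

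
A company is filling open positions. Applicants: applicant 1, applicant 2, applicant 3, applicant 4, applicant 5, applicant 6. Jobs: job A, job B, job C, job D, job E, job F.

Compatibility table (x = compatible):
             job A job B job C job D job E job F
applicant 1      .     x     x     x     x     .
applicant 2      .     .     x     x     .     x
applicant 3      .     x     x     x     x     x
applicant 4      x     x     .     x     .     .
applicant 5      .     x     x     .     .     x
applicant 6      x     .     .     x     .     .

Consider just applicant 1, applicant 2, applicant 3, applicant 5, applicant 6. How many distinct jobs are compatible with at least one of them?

The union of neighbours of {applicant 1, applicant 2, applicant 3, applicant 5, applicant 6} is {job A, job B, job C, job D, job E, job F}, which has 6 elements.
Since |N(S)| = 6 ≥ |S| = 5, Hall's condition holds for this subset.

6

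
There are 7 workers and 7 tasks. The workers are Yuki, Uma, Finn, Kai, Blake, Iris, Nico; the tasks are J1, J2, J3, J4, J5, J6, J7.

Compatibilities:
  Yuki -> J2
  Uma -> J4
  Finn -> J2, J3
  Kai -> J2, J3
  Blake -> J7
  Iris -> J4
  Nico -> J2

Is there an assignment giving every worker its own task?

No

The set {Yuki, Uma, Finn, Kai, Iris, Nico} has only 3 neighbours ({J2, J3, J4}), so by Hall's theorem at most 4 of the 7 workers can be matched.
Hence no matching covers every worker.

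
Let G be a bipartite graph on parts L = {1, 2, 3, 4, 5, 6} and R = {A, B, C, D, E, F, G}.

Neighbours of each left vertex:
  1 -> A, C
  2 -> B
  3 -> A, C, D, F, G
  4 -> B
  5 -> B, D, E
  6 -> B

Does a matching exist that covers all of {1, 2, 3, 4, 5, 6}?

The set {2, 4, 6} has only 1 neighbour ({B}), so by Hall's theorem at most 4 of the 6 left vertices can be matched.
Hence no matching covers every left vertex.

No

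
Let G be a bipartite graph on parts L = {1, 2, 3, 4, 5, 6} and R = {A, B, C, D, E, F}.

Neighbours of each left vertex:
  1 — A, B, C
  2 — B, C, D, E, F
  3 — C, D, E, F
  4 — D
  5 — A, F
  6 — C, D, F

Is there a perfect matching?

For example, pair 1-C, 2-B, 3-E, 4-D, 5-A, 6-F.
All 6 left vertices are covered.

Yes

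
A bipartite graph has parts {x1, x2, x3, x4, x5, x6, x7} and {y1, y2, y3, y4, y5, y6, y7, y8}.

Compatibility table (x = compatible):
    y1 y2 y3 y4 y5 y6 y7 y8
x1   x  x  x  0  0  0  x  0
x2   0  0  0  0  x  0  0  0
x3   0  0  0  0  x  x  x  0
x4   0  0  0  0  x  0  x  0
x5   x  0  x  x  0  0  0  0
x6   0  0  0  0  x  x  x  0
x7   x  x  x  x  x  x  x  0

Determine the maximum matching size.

6

For example, pair x1–y1, x2–y5, x3–y6, x4–y7, x5–y3, x7–y4.
The set {x2, x3, x4, x6} has only 3 neighbours ({y5, y6, y7}), so by Hall's theorem at most 6 of the 7 left vertices can be matched.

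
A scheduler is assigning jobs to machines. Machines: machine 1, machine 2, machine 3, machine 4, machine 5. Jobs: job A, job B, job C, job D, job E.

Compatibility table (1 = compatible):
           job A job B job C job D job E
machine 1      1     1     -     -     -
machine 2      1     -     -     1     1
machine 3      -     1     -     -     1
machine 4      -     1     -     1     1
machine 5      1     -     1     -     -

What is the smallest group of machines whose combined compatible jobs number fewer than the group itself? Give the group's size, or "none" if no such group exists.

A matching saturating every machine exists, for instance machine 1→job A, machine 2→job D, machine 3→job B, machine 4→job E, machine 5→job C.
By Hall's marriage theorem, this means |N(S)| ≥ |S| for every subset S, so no violating subset exists.

none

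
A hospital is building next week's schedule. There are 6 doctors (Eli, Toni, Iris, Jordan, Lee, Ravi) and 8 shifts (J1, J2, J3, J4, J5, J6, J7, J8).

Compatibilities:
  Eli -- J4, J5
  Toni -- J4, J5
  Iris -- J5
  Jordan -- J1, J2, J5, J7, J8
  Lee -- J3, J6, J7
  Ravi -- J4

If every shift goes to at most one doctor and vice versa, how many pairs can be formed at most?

A valid assignment of size 4: Eli–J4, Toni–J5, Jordan–J2, Lee–J3.
The set {Eli, Toni, Iris, Ravi} has only 2 neighbours ({J4, J5}), so by Hall's theorem at most 4 of the 6 doctors can be matched.

4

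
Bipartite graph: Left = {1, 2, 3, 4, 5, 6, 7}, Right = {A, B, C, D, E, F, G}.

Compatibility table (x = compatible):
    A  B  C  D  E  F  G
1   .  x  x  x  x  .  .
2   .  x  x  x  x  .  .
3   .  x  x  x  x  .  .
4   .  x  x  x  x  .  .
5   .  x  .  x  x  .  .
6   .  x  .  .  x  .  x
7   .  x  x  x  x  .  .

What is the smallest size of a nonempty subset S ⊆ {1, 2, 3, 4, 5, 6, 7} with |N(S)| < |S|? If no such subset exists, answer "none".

5

Take S = {1, 2, 3, 4, 5}. Its neighbourhood is {B, C, D, E}, so |N(S)| = 4 < |S| = 5.
Every subset of size less than 5 has at least as many neighbours as members, so 5 is the minimum.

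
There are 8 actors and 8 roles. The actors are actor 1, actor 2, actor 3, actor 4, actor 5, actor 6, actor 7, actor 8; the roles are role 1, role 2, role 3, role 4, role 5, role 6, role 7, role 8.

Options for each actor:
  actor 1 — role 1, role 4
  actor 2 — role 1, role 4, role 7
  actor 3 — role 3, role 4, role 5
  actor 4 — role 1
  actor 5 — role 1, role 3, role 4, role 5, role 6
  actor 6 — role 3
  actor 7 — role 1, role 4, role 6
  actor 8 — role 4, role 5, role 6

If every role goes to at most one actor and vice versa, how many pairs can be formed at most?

A valid assignment of size 6: actor 1–role 4, actor 2–role 7, actor 3–role 5, actor 4–role 1, actor 5–role 6, actor 6–role 3.
The set {actor 1, actor 3, actor 4, actor 5, actor 6, actor 7, actor 8} has only 5 neighbours ({role 1, role 3, role 4, role 5, role 6}), so by Hall's theorem at most 6 of the 8 actors can be matched.

6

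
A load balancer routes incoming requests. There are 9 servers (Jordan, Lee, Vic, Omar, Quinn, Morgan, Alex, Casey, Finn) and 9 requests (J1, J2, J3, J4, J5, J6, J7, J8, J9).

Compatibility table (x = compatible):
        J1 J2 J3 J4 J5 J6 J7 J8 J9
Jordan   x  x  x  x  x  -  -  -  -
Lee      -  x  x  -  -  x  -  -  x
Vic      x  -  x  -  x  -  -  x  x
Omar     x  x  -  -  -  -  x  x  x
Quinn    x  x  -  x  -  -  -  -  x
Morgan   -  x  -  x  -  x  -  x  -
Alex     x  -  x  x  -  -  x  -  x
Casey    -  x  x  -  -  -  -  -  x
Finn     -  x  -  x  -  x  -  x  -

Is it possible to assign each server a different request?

Yes

One maximum matching: Jordan–J3, Lee–J9, Vic–J5, Omar–J7, Quinn–J4, Morgan–J8, Alex–J1, Casey–J2, Finn–J6.
Every server is matched, so this is a perfect matching.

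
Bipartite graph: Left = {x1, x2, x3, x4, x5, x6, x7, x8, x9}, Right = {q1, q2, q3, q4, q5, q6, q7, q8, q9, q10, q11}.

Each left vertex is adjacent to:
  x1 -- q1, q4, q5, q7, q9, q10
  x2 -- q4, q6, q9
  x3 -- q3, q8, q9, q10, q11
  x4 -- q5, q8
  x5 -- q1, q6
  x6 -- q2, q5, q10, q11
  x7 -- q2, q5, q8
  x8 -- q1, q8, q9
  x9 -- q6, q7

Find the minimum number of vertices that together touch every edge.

The 9 edges x1–q4, x2–q6, x3–q9, x4–q5, x5–q1, x6–q11, x7–q2, x8–q8, x9–q7 form a matching, so any vertex cover needs at least 9 vertices (one per matched edge).
Conversely {x1, x2, x3, x4, x5, x6, x7, x8, x9} meets every edge and has exactly 9 vertices, so 9 is optimal.

9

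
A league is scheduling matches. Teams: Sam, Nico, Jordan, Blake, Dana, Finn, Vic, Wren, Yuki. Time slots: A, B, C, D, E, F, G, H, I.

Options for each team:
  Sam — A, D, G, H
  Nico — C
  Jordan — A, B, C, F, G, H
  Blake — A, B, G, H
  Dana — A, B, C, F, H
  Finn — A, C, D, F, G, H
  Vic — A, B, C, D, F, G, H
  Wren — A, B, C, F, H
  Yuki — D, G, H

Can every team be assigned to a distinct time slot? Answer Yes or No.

No

The set {Sam, Nico, Jordan, Blake, Dana, Finn, Vic, Wren, Yuki} has only 7 neighbours ({A, B, C, D, F, G, H}), so by Hall's theorem at most 7 of the 9 teams can be matched.
Hence no matching covers every team.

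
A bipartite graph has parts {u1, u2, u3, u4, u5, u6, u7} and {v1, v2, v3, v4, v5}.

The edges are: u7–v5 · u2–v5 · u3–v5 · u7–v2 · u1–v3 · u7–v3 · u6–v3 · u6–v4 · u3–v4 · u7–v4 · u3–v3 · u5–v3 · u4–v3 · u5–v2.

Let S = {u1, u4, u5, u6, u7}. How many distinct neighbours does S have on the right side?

The union of neighbours of {u1, u4, u5, u6, u7} is {v2, v3, v4, v5}, which has 4 elements.
Since |N(S)| = 4 < |S| = 5, Hall's condition fails for this subset.

4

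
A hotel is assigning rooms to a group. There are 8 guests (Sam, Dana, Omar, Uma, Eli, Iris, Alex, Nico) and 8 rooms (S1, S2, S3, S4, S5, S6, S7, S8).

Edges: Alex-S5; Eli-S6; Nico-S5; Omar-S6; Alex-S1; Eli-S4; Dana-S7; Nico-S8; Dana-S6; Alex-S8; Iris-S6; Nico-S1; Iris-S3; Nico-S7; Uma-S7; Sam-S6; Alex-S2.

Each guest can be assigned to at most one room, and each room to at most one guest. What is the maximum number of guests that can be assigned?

6

A valid assignment of size 6: Sam-S6, Dana-S7, Eli-S4, Iris-S3, Alex-S2, Nico-S8.
The set {Sam, Dana, Omar, Uma} has only 2 neighbours ({S6, S7}), so by Hall's theorem at most 6 of the 8 guests can be matched.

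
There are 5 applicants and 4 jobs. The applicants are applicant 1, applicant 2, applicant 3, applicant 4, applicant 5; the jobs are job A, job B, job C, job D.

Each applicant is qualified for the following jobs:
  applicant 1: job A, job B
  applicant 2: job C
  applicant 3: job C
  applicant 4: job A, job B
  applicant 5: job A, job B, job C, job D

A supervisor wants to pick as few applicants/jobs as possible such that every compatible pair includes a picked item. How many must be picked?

The 4 edges applicant 1–job B, applicant 2–job C, applicant 4–job A, applicant 5–job D form a matching, so any vertex cover needs at least 4 vertices (one per matched edge).
Conversely {applicant 1, applicant 4, applicant 5, job C} meets every edge and has exactly 4 vertices, so 4 is optimal.

4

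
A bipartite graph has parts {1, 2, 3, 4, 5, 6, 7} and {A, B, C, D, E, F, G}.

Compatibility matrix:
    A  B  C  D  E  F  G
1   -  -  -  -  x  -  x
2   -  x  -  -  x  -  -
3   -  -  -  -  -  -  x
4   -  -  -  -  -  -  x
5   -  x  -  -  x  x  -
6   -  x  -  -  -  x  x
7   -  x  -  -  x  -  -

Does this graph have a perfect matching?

No

The set {1, 2, 3, 4, 5, 6, 7} has only 4 neighbours ({B, E, F, G}), so by Hall's theorem at most 4 of the 7 left vertices can be matched.
Hence no matching covers every left vertex.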